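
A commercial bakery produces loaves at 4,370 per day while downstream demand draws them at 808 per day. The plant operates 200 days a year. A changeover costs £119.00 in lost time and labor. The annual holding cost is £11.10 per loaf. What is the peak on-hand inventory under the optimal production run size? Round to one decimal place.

Annual demand D = 808 × 200 = 161,600.
Production build-up factor (1 − d/p) = 1 − 808/4,370 = 0.8151.
Q* = √(2DS / (H(1 − d/p))) = √(2 × 161,600 × 119 / (11.1 × 0.8151)).
= √(38,460,800 / 9.0476) ≈ 2061.776.
Maximum inventory = Q*(1 − d/p) = 2061.776 × 0.8151 ≈ 1680.560.

I_max ≈ 1,680.6 loaves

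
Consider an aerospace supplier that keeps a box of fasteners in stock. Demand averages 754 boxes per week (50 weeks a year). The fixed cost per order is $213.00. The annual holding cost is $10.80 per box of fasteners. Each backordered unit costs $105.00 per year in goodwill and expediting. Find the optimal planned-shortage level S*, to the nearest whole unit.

Annual demand D = 754 × 50 = 37,700.
With planned backorders, Q* = √(2DS/H) · √((H+B)/B).
√(2DS/H) = √(2 × 37,700 × 213 / 10.8) = 1219.449.
√((H+B)/B) = √((10.8+105)/105) = 1.0502.
Q* ≈ 1280.629.
S* = Q* · H/(H+B) = 1280.629 × 10.8/115.8 ≈ 119.437.

S* ≈ 119 boxes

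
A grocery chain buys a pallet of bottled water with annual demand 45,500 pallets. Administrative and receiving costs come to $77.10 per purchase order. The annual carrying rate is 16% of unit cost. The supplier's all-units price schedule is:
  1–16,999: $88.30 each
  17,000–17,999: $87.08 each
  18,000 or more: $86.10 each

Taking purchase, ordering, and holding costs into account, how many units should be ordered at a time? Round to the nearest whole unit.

Q* ≈ 705 pallets

Holding cost per unit per year at price C is H = 0.16·C.
Candidates are each tier's EOQ (if it falls in that tier) and each price-break quantity.
EOQ at $88.30 = 704.7 (feasible in tier 1): TC = 45,500×$88.30 + (45,500/704.7)×77.1 + (704.7/2)×0.16×$88.30 = $4,027,606.08.
EOQ at $87.08 = 709.6 < 17000, so use break Q=17000: TC = 45,500×$87.08 + (45,500/17000.0)×77.1 + (17000.0/2)×0.16×$87.08 = $4,080,775.16.
EOQ at $86.10 = 713.7 < 18000, so use break Q=18000: TC = 45,500×$86.10 + (45,500/18000.0)×77.1 + (18000.0/2)×0.16×$86.10 = $4,041,728.89.
Lowest total cost is $4,027,606.08 at Q = 704.7.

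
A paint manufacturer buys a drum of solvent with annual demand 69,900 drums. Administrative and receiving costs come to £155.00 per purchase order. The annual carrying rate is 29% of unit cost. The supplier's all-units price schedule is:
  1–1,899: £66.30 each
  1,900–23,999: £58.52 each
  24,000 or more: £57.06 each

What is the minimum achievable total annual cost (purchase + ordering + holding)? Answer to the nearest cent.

TC* ≈ £4,112,372.63

Holding cost per unit per year at price C is H = 0.29·C.
Evaluate total cost at each tier's feasible EOQ or, if the EOQ is below the tier, at the tier's minimum quantity.
EOQ at £66.30 = 1061.6 (feasible in tier 1): TC = 69,900×£66.30 + (69,900/1061.6)×155 + (1061.6/2)×0.29×£66.30 = £4,654,781.51.
EOQ at £58.52 = 1130.0 < 1900, so use break Q=1900: TC = 69,900×£58.52 + (69,900/1900.0)×155 + (1900.0/2)×0.29×£58.52 = £4,112,372.63.
EOQ at £57.06 = 1144.3 < 24000, so use break Q=24000: TC = 69,900×£57.06 + (69,900/24000.0)×155 + (24000.0/2)×0.29×£57.06 = £4,187,514.24.
Lowest total cost among the candidates is at Q = 1900.0.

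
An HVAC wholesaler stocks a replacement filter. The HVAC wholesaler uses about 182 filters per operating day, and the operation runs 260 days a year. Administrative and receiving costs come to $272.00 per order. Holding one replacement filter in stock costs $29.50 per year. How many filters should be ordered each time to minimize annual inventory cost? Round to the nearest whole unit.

Annual demand D = 182 × 260 = 47,320.
EOQ = √(2DS / H) = √(2 × 47,320 × 272 / 29.5).
= √(25,742,080 / 29.5) = √872,612.8814 ≈ 934.138.

Q* ≈ 934 filters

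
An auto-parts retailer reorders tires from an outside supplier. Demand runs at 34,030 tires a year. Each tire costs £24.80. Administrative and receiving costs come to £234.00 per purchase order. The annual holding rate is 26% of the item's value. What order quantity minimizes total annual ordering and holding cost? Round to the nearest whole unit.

Q* ≈ 1,572 tires

Holding cost H = 0.26 × £24.80 = £6.4480 per unit per year.
EOQ = √(2DS / H) = √(2 × 34,030 × 234 / 6.448).
= √(15,926,040 / 6.448) = √2,469,919.3548 ≈ 1571.598.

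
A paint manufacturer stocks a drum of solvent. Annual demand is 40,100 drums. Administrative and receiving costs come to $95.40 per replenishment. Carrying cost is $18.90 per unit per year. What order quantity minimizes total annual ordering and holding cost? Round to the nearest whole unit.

EOQ = √(2DS / H) = √(2 × 40,100 × 95.4 / 18.9).
= √(7,651,080 / 18.9) = √404,819.0476 ≈ 636.254.

Q* ≈ 636 drums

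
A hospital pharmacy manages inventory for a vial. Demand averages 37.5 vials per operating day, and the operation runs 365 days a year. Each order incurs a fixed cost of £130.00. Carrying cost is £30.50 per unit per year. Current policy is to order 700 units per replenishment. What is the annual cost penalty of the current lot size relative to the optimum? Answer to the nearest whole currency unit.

Annual demand D = 37.5 × 365 = 13,687.5.
EOQ = √(2DS/H) = √(2 × 13,687.5 × 130 / 30.5) ≈ 341.59.
Cost at Q* = (D/Q*)S + (Q*/2)H = √(2DSH) ≈ £10,418.34.
Cost at Q = 700: (13,687.5/700)×130 + (700/2)×30.5 = £2,541.96 + £10,675.00 = £13,216.96.
Excess = £13,216.96 − £10,418.34 = £2,798.62.

Extra cost ≈ £2,799 per year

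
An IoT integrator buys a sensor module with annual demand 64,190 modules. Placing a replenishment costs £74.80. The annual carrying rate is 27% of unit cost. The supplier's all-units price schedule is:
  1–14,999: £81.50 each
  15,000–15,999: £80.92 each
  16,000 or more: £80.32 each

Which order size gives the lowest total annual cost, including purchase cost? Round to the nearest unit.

Holding cost per unit per year at price C is H = 0.27·C.
Candidates are each tier's EOQ (if it falls in that tier) and each price-break quantity.
EOQ at £81.50 = 660.6 (feasible in tier 1): TC = 64,190×£81.50 + (64,190/660.6)×74.8 + (660.6/2)×0.27×£81.50 = £5,246,021.51.
EOQ at £80.92 = 663.0 < 15000, so use break Q=15000: TC = 64,190×£80.92 + (64,190/15000.0)×74.8 + (15000.0/2)×0.27×£80.92 = £5,358,437.89.
EOQ at £80.32 = 665.4 < 16000, so use break Q=16000: TC = 64,190×£80.32 + (64,190/16000.0)×74.8 + (16000.0/2)×0.27×£80.32 = £5,329,532.09.
Lowest total cost is £5,246,021.51 at Q = 660.6.

Q* ≈ 661 modules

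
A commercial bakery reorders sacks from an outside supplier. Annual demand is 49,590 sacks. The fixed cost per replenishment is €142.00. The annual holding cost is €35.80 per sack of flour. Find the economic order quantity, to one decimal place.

EOQ = √(2DS / H) = √(2 × 49,590 × 142 / 35.8).
= √(14,083,560 / 35.8) = √393,395.5307 ≈ 627.213.

Q* ≈ 627.2 sacks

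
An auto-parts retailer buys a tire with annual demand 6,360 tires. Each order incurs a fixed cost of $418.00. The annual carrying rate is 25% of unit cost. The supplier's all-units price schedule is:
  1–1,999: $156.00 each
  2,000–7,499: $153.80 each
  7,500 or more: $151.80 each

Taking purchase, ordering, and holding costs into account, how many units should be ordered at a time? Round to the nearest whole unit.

Q* ≈ 369 tires

Holding cost per unit per year at price C is H = 0.25·C.
Candidates are each tier's EOQ (if it falls in that tier) and each price-break quantity.
EOQ at $156.00 = 369.2 (feasible in tier 1): TC = 6,360×$156.00 + (6,360/369.2)×418 + (369.2/2)×0.25×$156.00 = $1,006,560.05.
EOQ at $153.80 = 371.9 < 2000, so use break Q=2000: TC = 6,360×$153.80 + (6,360/2000.0)×418 + (2000.0/2)×0.25×$153.80 = $1,017,947.24.
EOQ at $151.80 = 374.3 < 7500, so use break Q=7500: TC = 6,360×$151.80 + (6,360/7500.0)×418 + (7500.0/2)×0.25×$151.80 = $1,108,114.96.
Lowest total cost is $1,006,560.05 at Q = 369.2.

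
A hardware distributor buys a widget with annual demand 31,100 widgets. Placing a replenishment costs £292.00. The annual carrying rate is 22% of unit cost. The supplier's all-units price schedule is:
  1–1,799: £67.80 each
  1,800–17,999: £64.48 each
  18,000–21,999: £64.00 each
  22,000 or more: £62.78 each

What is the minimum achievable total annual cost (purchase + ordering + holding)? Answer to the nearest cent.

TC* ≈ £2,023,140.15

Holding cost per unit per year at price C is H = 0.22·C.
Candidates are each tier's EOQ (if it falls in that tier) and each price-break quantity.
EOQ at £67.80 = 1103.5 (feasible in tier 1): TC = 31,100×£67.80 + (31,100/1103.5)×292 + (1103.5/2)×0.22×£67.80 = £2,125,039.35.
EOQ at £64.48 = 1131.5 < 1800, so use break Q=1800: TC = 31,100×£64.48 + (31,100/1800.0)×292 + (1800.0/2)×0.22×£64.48 = £2,023,140.15.
EOQ at £64.00 = 1135.8 < 18000, so use break Q=18000: TC = 31,100×£64.00 + (31,100/18000.0)×292 + (18000.0/2)×0.22×£64.00 = £2,117,624.51.
EOQ at £62.78 = 1146.7 < 22000, so use break Q=22000: TC = 31,100×£62.78 + (31,100/22000.0)×292 + (22000.0/2)×0.22×£62.78 = £2,104,798.38.
Lowest total cost among the candidates is at Q = 1800.0.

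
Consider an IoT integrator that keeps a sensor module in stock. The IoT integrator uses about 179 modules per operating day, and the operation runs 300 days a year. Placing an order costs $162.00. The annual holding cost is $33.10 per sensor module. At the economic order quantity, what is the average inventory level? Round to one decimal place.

Average inventory ≈ 362.5 modules

Annual demand D = 179 × 300 = 53,700.
Q* = √(2DS/H) = √(2 × 53,700 × 162 / 33.1) ≈ 725.01.
Average inventory = Q*/2 ≈ 725.01 / 2 = 362.506.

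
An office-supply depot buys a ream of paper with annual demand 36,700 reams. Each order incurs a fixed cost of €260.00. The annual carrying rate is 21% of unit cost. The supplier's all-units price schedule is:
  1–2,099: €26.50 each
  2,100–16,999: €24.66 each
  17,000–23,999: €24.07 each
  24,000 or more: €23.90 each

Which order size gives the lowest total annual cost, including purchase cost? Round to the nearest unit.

Q* ≈ 2,100 reams

Holding cost per unit per year at price C is H = 0.21·C.
For each price level, check whether its EOQ is feasible; otherwise the best quantity at that price is the breakpoint.
EOQ at €26.50 = 1851.8 (feasible in tier 1): TC = 36,700×€26.50 + (36,700/1851.8)×260 + (1851.8/2)×0.21×€26.50 = €982,855.46.
EOQ at €24.66 = 1919.7 < 2100, so use break Q=2100: TC = 36,700×€24.66 + (36,700/2100.0)×260 + (2100.0/2)×0.21×€24.66 = €915,003.34.
EOQ at €24.07 = 1943.1 < 17000, so use break Q=17000: TC = 36,700×€24.07 + (36,700/17000.0)×260 + (17000.0/2)×0.21×€24.07 = €926,895.24.
EOQ at €23.90 = 1950.0 < 24000, so use break Q=24000: TC = 36,700×€23.90 + (36,700/24000.0)×260 + (24000.0/2)×0.21×€23.90 = €937,755.58.
Lowest total cost is €915,003.34 at Q = 2100.0.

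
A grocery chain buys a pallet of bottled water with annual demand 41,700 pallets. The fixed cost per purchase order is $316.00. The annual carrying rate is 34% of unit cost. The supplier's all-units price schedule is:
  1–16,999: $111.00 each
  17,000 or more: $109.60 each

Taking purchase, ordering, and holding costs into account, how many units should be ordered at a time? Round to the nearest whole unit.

Holding cost per unit per year at price C is H = 0.34·C.
Candidates are each tier's EOQ (if it falls in that tier) and each price-break quantity.
EOQ at $111.00 = 835.7 (feasible in tier 1): TC = 41,700×$111.00 + (41,700/835.7)×316 + (835.7/2)×0.34×$111.00 = $4,660,237.52.
EOQ at $109.60 = 841.0 < 17000, so use break Q=17000: TC = 41,700×$109.60 + (41,700/17000.0)×316 + (17000.0/2)×0.34×$109.60 = $4,887,839.13.
Lowest total cost is $4,660,237.52 at Q = 835.7.

Q* ≈ 836 pallets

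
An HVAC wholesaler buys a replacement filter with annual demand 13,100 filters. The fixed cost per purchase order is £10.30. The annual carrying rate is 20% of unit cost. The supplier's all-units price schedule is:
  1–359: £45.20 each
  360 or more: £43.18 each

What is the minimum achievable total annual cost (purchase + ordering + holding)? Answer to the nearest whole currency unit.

TC* ≈ £567,587

Holding cost per unit per year at price C is H = 0.20·C.
Candidates are each tier's EOQ (if it falls in that tier) and each price-break quantity.
EOQ at £45.20 = 172.8 (feasible in tier 1): TC = 13,100×£45.20 + (13,100/172.8)×10.3 + (172.8/2)×0.20×£45.20 = £593,681.90.
EOQ at £43.18 = 176.8 < 360, so use break Q=360: TC = 13,100×£43.18 + (13,100/360.0)×10.3 + (360.0/2)×0.20×£43.18 = £567,587.29.
Lowest total cost among the candidates is at Q = 360.0.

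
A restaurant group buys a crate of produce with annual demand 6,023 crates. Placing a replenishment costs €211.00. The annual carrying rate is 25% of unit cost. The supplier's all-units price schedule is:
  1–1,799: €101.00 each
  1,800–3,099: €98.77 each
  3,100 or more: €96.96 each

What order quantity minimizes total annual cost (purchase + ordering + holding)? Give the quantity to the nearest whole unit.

Holding cost per unit per year at price C is H = 0.25·C.
For each price level, check whether its EOQ is feasible; otherwise the best quantity at that price is the breakpoint.
EOQ at €101.00 = 317.3 (feasible in tier 1): TC = 6,023×€101.00 + (6,023/317.3)×211 + (317.3/2)×0.25×€101.00 = €616,334.12.
EOQ at €98.77 = 320.8 < 1800, so use break Q=1800: TC = 6,023×€98.77 + (6,023/1800.0)×211 + (1800.0/2)×0.25×€98.77 = €617,820.99.
EOQ at €96.96 = 323.8 < 3100, so use break Q=3100: TC = 6,023×€96.96 + (6,023/3100.0)×211 + (3100.0/2)×0.25×€96.96 = €621,972.03.
Lowest total cost is €616,334.12 at Q = 317.3.

Q* ≈ 317 crates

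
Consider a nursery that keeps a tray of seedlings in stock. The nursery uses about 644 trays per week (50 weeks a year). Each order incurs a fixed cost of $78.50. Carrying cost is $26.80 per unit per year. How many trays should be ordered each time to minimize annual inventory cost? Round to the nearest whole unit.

Annual demand D = 644 × 50 = 32,200.
EOQ = √(2DS / H) = √(2 × 32,200 × 78.5 / 26.8).
= √(5,055,400 / 26.8) = √188,634.3284 ≈ 434.321.

Q* ≈ 434 trays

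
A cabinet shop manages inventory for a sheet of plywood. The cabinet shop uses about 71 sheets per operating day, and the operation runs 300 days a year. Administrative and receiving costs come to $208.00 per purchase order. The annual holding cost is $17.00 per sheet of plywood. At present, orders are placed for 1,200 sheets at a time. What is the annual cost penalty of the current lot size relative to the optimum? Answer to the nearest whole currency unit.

Annual demand D = 71 × 300 = 21,300.
EOQ = √(2DS/H) = √(2 × 21,300 × 208 / 17) ≈ 721.96.
Cost at Q* = (D/Q*)S + (Q*/2)H = √(2DSH) ≈ $12,273.29.
Cost at Q = 1,200: (21,300/1,200)×208 + (1,200/2)×17 = $3,692.00 + $10,200.00 = $13,892.00.
Excess = $13,892.00 − $12,273.29 = $1,618.71.

Extra cost ≈ $1,619 per year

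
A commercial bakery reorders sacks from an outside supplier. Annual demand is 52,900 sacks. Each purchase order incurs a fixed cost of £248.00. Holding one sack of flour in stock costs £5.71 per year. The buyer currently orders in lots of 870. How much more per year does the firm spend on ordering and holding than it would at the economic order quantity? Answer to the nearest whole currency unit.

Extra cost ≈ £5,323 per year

EOQ = √(2DS/H) = √(2 × 52,900 × 248 / 5.71) ≈ 2143.63.
Cost at Q* = (D/Q*)S + (Q*/2)H = √(2DSH) ≈ £12,240.15.
Cost at Q = 870: (52,900/870)×248 + (870/2)×5.71 = £15,079.54 + £2,483.85 = £17,563.39.
Excess = £17,563.39 − £12,240.15 = £5,323.24.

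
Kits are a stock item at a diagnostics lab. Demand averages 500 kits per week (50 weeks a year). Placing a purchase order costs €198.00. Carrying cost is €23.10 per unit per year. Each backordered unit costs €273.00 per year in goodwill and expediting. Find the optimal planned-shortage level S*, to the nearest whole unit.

Annual demand D = 500 × 50 = 25,000.
With planned backorders, Q* = √(2DS/H) · √((H+B)/B).
√(2DS/H) = √(2 × 25,000 × 198 / 23.1) = 654.654.
√((H+B)/B) = √((23.1+273)/273) = 1.0414.
Q* ≈ 681.788.
S* = Q* · H/(H+B) = 681.788 × 23.1/296.1 ≈ 53.189.

S* ≈ 53 kits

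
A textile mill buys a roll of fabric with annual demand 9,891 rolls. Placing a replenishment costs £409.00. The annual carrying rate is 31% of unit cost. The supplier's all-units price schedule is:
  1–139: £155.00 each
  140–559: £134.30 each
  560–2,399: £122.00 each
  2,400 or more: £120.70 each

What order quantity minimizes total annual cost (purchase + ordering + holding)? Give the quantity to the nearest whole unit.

Holding cost per unit per year at price C is H = 0.31·C.
For each price level, check whether its EOQ is feasible; otherwise the best quantity at that price is the breakpoint.
Tier 1 (£155.00): EOQ = 410.3 exceeds tier's upper bound 139, so this tier is dominated.
EOQ at £134.30 = 440.8 (feasible in tier 2): TC = 9,891×£134.30 + (9,891/440.8)×409 + (440.8/2)×0.31×£134.30 = £1,346,714.66.
EOQ at £122.00 = 462.5 < 560, so use break Q=560: TC = 9,891×£122.00 + (9,891/560.0)×409 + (560.0/2)×0.31×£122.00 = £1,224,515.56.
EOQ at £120.70 = 465.0 < 2400, so use break Q=2400: TC = 9,891×£120.70 + (9,891/2400.0)×409 + (2400.0/2)×0.31×£120.70 = £1,240,429.69.
Lowest total cost is £1,224,515.56 at Q = 560.0.

Q* ≈ 560 rolls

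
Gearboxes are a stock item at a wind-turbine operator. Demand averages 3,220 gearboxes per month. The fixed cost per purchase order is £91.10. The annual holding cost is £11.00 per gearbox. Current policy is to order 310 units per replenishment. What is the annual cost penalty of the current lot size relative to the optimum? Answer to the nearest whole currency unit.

Annual demand D = 3,220 × 12 = 38,640.
EOQ = √(2DS/H) = √(2 × 38,640 × 91.1 / 11) ≈ 800.01.
Cost at Q* = (D/Q*)S + (Q*/2)H = √(2DSH) ≈ £8,800.13.
Cost at Q = 310: (38,640/310)×91.1 + (310/2)×11 = £11,355.17 + £1,705.00 = £13,060.17.
Excess = £13,060.17 − £8,800.13 = £4,260.04.

Extra cost ≈ £4,260 per year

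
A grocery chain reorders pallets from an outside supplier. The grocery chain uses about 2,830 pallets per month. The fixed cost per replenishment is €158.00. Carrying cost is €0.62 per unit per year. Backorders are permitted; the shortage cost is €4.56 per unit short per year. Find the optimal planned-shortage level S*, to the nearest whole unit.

Annual demand D = 2,830 × 12 = 33,960.
With planned backorders, Q* = √(2DS/H) · √((H+B)/B).
√(2DS/H) = √(2 × 33,960 × 158 / 0.62) = 4160.366.
√((H+B)/B) = √((0.62+4.56)/4.56) = 1.0658.
Q* ≈ 4434.187.
S* = Q* · H/(H+B) = 4434.187 × 0.62/5.18 ≈ 530.733.

S* ≈ 531 pallets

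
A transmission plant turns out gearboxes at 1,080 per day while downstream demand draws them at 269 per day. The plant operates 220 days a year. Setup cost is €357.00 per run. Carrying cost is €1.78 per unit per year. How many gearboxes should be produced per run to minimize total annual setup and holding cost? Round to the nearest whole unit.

Q* ≈ 5,622 gearboxes

Annual demand D = 269 × 220 = 59,180.
Production build-up factor (1 − d/p) = 1 − 269/1,080 = 0.7509.
Q* = √(2DS / (H(1 − d/p))) = √(2 × 59,180 × 357 / (1.78 × 0.7509)).
= √(42,254,520 / 1.3366) ≈ 5622.482.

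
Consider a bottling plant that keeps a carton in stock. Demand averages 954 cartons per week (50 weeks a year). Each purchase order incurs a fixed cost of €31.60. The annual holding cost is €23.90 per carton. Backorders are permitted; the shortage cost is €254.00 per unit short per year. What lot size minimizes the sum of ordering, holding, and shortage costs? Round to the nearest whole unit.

Annual demand D = 954 × 50 = 47,700.
With planned backorders, Q* = √(2DS/H) · √((H+B)/B).
√(2DS/H) = √(2 × 47,700 × 31.6 / 23.9) = 355.156.
√((H+B)/B) = √((23.9+254)/254) = 1.0460.
Q* ≈ 371.489.

Q* ≈ 371 cartons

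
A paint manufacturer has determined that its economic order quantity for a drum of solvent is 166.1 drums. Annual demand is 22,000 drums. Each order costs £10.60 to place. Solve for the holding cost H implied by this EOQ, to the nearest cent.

H ≈ £16.91

Invert the EOQ relation Q*² = 2DS/H.
From Q* = √(2DS/H): H = 2DS / Q*² = 2 × 22,000 × 10.6 / 166.1² = 16.9052.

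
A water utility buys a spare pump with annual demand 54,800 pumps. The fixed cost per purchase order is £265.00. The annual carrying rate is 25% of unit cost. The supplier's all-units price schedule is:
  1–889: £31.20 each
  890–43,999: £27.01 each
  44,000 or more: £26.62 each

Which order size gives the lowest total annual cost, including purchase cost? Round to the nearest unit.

Q* ≈ 2,074 pumps

Holding cost per unit per year at price C is H = 0.25·C.
For each price level, check whether its EOQ is feasible; otherwise the best quantity at that price is the breakpoint.
Tier 1 (£31.20): EOQ = 1929.7 exceeds tier's upper bound 889, so this tier is dominated.
EOQ at £27.01 = 2073.9 (feasible in tier 2): TC = 54,800×£27.01 + (54,800/2073.9)×265 + (2073.9/2)×0.25×£27.01 = £1,494,152.27.
EOQ at £26.62 = 2089.1 < 44000, so use break Q=44000: TC = 54,800×£26.62 + (54,800/44000.0)×265 + (44000.0/2)×0.25×£26.62 = £1,605,516.05.
Lowest total cost is £1,494,152.27 at Q = 2073.9.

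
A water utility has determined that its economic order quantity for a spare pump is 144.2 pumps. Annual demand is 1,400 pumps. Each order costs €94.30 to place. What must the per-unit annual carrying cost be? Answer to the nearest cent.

H ≈ €12.70

Invert the EOQ relation Q*² = 2DS/H.
From Q* = √(2DS/H): H = 2DS / Q*² = 2 × 1,400 × 94.3 / 144.2² = 12.6981.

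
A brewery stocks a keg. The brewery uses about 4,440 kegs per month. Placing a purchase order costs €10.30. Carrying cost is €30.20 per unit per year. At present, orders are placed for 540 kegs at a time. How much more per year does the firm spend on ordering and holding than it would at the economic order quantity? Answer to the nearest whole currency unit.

Extra cost ≈ €3,413 per year

Annual demand D = 4,440 × 12 = 53,280.
EOQ = √(2DS/H) = √(2 × 53,280 × 10.3 / 30.2) ≈ 190.64.
Cost at Q* = (D/Q*)S + (Q*/2)H = √(2DSH) ≈ €5,757.30.
Cost at Q = 540: (53,280/540)×10.3 + (540/2)×30.2 = €1,016.27 + €8,154.00 = €9,170.27.
Excess = €9,170.27 − €5,757.30 = €3,412.96.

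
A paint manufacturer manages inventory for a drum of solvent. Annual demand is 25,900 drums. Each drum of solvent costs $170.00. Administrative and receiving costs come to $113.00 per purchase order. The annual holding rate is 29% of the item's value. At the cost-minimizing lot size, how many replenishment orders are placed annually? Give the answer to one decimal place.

N ≈ 75.2 orders per year

Holding cost H = 0.29 × $170.00 = $49.3000 per unit per year.
The optimal lot size = √(2DS/H) = √(2 × 25,900 × 113 / 49.3) ≈ 344.57.
Orders per year = D / Q* = 25,900 / 344.57 ≈ 75.166.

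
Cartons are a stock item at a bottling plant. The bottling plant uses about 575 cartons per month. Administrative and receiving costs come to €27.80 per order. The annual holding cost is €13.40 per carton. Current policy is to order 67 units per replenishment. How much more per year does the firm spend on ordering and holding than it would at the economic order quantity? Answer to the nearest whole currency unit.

Annual demand D = 575 × 12 = 6,900.
EOQ = √(2DS/H) = √(2 × 6,900 × 27.8 / 13.4) ≈ 169.20.
Cost at Q* = (D/Q*)S + (Q*/2)H = √(2DSH) ≈ €2,267.33.
Cost at Q = 67: (6,900/67)×27.8 + (67/2)×13.4 = €2,862.99 + €448.90 = €3,311.89.
Excess = €3,311.89 − €2,267.33 = €1,044.56.

Extra cost ≈ €1,045 per year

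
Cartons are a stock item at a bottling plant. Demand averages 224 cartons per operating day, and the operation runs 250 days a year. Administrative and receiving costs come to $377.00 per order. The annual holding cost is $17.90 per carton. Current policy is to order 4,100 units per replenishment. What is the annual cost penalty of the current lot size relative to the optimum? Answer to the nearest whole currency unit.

Annual demand D = 224 × 250 = 56,000.
EOQ = √(2DS/H) = √(2 × 56,000 × 377 / 17.9) ≈ 1535.87.
Cost at Q* = (D/Q*)S + (Q*/2)H = √(2DSH) ≈ $27,491.99.
Cost at Q = 4,100: (56,000/4,100)×377 + (4,100/2)×17.9 = $5,149.27 + $36,695.00 = $41,844.27.
Excess = $41,844.27 − $27,491.99 = $14,352.28.

Extra cost ≈ $14,352 per year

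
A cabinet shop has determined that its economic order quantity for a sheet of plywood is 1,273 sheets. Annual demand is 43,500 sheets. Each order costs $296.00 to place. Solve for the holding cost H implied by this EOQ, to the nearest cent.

Invert the EOQ relation Q*² = 2DS/H.
From Q* = √(2DS/H): H = 2DS / Q*² = 2 × 43,500 × 296 / 1,273² = 15.8911.

H ≈ $15.89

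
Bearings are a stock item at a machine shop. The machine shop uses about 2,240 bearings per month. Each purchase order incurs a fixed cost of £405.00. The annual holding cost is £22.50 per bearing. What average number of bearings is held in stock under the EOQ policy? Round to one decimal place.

Annual demand D = 2,240 × 12 = 26,880.
The optimal lot size = √(2DS/H) = √(2 × 26,880 × 405 / 22.5) ≈ 983.71.
Average inventory = Q*/2 ≈ 983.71 / 2 = 491.854.

Average inventory ≈ 491.9 bearings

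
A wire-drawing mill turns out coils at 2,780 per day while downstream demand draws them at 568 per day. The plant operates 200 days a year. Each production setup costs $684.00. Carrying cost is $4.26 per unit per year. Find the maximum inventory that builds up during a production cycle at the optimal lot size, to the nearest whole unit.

Annual demand D = 568 × 200 = 113,600.
Production build-up factor (1 − d/p) = 1 − 568/2,780 = 0.7957.
Q* = √(2DS / (H(1 − d/p))) = √(2 × 113,600 × 684 / (4.26 × 0.7957)).
= √(155,404,800 / 3.3896) ≈ 6771.069.
Maximum inventory = Q*(1 − d/p) = 6771.069 × 0.7957 ≈ 5387.628.

I_max ≈ 5,388 coils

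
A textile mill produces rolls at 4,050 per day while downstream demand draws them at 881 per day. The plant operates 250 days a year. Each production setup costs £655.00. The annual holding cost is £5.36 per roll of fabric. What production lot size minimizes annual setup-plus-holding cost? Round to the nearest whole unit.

Annual demand D = 881 × 250 = 220,250.
Production build-up factor (1 − d/p) = 1 − 881/4,050 = 0.7825.
Q* = √(2DS / (H(1 − d/p))) = √(2 × 220,250 × 655 / (5.36 × 0.7825)).
= √(288,527,500 / 4.194) ≈ 8294.259.

Q* ≈ 8,294 rolls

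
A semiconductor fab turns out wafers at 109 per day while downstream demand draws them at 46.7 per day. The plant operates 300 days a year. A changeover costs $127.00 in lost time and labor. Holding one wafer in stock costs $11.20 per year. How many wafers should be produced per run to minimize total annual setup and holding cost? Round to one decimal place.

Annual demand D = 46.7 × 300 = 14,010.
Production build-up factor (1 − d/p) = 1 − 46.7/109 = 0.5716.
Q* = √(2DS / (H(1 − d/p))) = √(2 × 14,010 × 127 / (11.2 × 0.5716)).
= √(3,558,540 / 6.4015) ≈ 745.583.

Q* ≈ 745.6 wafers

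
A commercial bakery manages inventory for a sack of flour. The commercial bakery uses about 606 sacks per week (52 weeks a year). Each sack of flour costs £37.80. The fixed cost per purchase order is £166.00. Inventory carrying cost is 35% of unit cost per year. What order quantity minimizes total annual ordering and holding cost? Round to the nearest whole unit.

Annual demand D = 606 × 52 = 31,512.
Holding cost H = 0.35 × £37.80 = £13.2300 per unit per year.
EOQ = √(2DS / H) = √(2 × 31,512 × 166 / 13.23).
= √(10,461,984 / 13.23) = √790,777.3243 ≈ 889.257.

Q* ≈ 889 sacks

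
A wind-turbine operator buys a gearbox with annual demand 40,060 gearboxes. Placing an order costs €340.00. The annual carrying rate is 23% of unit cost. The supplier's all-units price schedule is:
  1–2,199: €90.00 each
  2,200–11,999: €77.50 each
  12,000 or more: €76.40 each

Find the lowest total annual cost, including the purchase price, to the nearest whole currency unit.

TC* ≈ €3,130,449

Holding cost per unit per year at price C is H = 0.23·C.
Evaluate total cost at each tier's feasible EOQ or, if the EOQ is below the tier, at the tier's minimum quantity.
EOQ at €90.00 = 1147.2 (feasible in tier 1): TC = 40,060×€90.00 + (40,060/1147.2)×340 + (1147.2/2)×0.23×€90.00 = €3,629,146.25.
EOQ at €77.50 = 1236.2 < 2200, so use break Q=2200: TC = 40,060×€77.50 + (40,060/2200.0)×340 + (2200.0/2)×0.23×€77.50 = €3,130,448.59.
EOQ at €76.40 = 1245.1 < 12000, so use break Q=12000: TC = 40,060×€76.40 + (40,060/12000.0)×340 + (12000.0/2)×0.23×€76.40 = €3,167,151.03.
Lowest total cost among the candidates is at Q = 2200.0.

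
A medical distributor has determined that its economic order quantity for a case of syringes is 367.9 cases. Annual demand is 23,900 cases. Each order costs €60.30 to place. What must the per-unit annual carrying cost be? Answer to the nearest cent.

H ≈ €21.30

The basic EOQ model gives Q* = √(2DS/H); rearrange for the unknown.
From Q* = √(2DS/H): H = 2DS / Q*² = 2 × 23,900 × 60.3 / 367.9² = 21.2954.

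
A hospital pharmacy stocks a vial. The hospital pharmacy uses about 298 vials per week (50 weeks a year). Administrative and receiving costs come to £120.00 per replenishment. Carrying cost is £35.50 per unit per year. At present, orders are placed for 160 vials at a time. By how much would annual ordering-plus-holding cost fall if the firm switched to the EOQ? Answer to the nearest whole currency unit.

Extra cost ≈ £2,748 per year

Annual demand D = 298 × 50 = 14,900.
EOQ = √(2DS/H) = √(2 × 14,900 × 120 / 35.5) ≈ 317.38.
Cost at Q* = (D/Q*)S + (Q*/2)H = √(2DSH) ≈ £11,267.12.
Cost at Q = 160: (14,900/160)×120 + (160/2)×35.5 = £11,175.00 + £2,840.00 = £14,015.00.
Excess = £14,015.00 − £11,267.12 = £2,747.88.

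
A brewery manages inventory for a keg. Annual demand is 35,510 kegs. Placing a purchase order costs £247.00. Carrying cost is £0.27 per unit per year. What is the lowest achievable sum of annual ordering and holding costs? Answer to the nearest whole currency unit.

TC* ≈ £2,176

The optimal lot size = √(2DS/H) = √(2 × 35,510 × 247 / 0.27) ≈ 8060.41.
At the optimum the two cost components are equal, so total cost = 2·(Q*/2)H = Q*·H.
Minimum total = √(2DSH) = √(2 × 35,510 × 247 × 0.27) ≈ 2176.310.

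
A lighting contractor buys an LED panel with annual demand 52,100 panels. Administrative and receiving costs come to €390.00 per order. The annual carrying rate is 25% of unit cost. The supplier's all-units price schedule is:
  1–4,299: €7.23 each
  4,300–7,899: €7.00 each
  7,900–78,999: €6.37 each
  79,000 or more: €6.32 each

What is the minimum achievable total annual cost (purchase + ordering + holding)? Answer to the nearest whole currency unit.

Holding cost per unit per year at price C is H = 0.25·C.
Evaluate total cost at each tier's feasible EOQ or, if the EOQ is below the tier, at the tier's minimum quantity.
Tier 1 (€7.23): EOQ = 4741.6 exceeds tier's upper bound 4299, so this tier is dominated.
EOQ at €7.00 = 4818.9 (feasible in tier 2): TC = 52,100×€7.00 + (52,100/4818.9)×390 + (4818.9/2)×0.25×€7.00 = €373,133.06.
EOQ at €6.37 = 5051.6 < 7900, so use break Q=7900: TC = 52,100×€6.37 + (52,100/7900.0)×390 + (7900.0/2)×0.25×€6.37 = €340,739.40.
EOQ at €6.32 = 5071.5 < 79000, so use break Q=79000: TC = 52,100×€6.32 + (52,100/79000.0)×390 + (79000.0/2)×0.25×€6.32 = €391,939.20.
Lowest total cost among the candidates is at Q = 7900.0.

TC* ≈ €340,739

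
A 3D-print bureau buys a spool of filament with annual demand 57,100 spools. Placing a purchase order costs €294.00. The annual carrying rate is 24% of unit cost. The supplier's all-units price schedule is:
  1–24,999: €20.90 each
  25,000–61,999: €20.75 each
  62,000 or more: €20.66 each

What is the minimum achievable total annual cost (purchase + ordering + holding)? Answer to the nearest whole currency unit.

TC* ≈ €1,206,367

Holding cost per unit per year at price C is H = 0.24·C.
Candidates are each tier's EOQ (if it falls in that tier) and each price-break quantity.
EOQ at €20.90 = 2587.2 (feasible in tier 1): TC = 57,100×€20.90 + (57,100/2587.2)×294 + (2587.2/2)×0.24×€20.90 = €1,206,367.33.
EOQ at €20.75 = 2596.5 < 25000, so use break Q=25000: TC = 57,100×€20.75 + (57,100/25000.0)×294 + (25000.0/2)×0.24×€20.75 = €1,247,746.50.
EOQ at €20.66 = 2602.2 < 62000, so use break Q=62000: TC = 57,100×€20.66 + (57,100/62000.0)×294 + (62000.0/2)×0.24×€20.66 = €1,333,667.16.
Lowest total cost among the candidates is at Q = 2587.2.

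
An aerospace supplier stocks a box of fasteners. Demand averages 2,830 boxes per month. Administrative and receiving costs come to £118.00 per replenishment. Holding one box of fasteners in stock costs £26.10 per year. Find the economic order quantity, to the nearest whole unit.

Annual demand D = 2,830 × 12 = 33,960.
EOQ = √(2DS / H) = √(2 × 33,960 × 118 / 26.1).
= √(8,014,560 / 26.1) = √307,071.2644 ≈ 554.140.

Q* ≈ 554 boxes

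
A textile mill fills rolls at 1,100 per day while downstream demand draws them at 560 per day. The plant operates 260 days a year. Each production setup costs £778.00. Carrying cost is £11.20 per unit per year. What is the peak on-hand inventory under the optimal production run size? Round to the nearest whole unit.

Annual demand D = 560 × 260 = 145,600.
Production build-up factor (1 − d/p) = 1 − 560/1,100 = 0.4909.
Q* = √(2DS / (H(1 − d/p))) = √(2 × 145,600 × 778 / (11.2 × 0.4909)).
= √(226,553,600 / 5.4982) ≈ 6419.127.
Maximum inventory = Q*(1 − d/p) = 6419.127 × 0.4909 ≈ 3151.208.

I_max ≈ 3,151 rolls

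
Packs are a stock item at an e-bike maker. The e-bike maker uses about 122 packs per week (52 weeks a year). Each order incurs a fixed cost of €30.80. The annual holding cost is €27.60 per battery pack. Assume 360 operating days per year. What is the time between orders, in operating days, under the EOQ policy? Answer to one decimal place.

T ≈ 6.8 days

Annual demand D = 122 × 52 = 6,344.
EOQ = √(2DS/H) = √(2 × 6,344 × 30.8 / 27.6) ≈ 118.99.
Cycle time = Q*/D × 360 = 118.99 / 6,344 × 360 ≈ 6.752 days.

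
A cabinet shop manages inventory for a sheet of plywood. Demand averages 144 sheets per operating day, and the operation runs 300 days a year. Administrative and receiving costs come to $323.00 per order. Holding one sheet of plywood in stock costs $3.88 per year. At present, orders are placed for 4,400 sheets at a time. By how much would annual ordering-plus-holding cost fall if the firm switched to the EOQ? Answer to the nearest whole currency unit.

Annual demand D = 144 × 300 = 43,200.
EOQ = √(2DS/H) = √(2 × 43,200 × 323 / 3.88) ≈ 2681.90.
Cost at Q* = (D/Q*)S + (Q*/2)H = √(2DSH) ≈ $10,405.76.
Cost at Q = 4,400: (43,200/4,400)×323 + (4,400/2)×3.88 = $3,171.27 + $8,536.00 = $11,707.27.
Excess = $11,707.27 − $10,405.76 = $1,301.51.

Extra cost ≈ $1,302 per year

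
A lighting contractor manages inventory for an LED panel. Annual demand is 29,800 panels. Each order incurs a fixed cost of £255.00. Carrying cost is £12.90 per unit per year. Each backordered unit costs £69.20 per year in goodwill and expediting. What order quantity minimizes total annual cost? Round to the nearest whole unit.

Q* ≈ 1,182 panels

With planned backorders, Q* = √(2DS/H) · √((H+B)/B).
√(2DS/H) = √(2 × 29,800 × 255 / 12.9) = 1085.421.
√((H+B)/B) = √((12.9+69.2)/69.2) = 1.0892.
Q* ≈ 1182.271.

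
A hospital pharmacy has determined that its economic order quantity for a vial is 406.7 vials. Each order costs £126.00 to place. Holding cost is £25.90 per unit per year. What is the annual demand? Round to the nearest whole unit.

Invert the EOQ relation Q*² = 2DS/H.
From Q* = √(2DS/H): D = Q*²H / (2S) = 406.7² × 25.9 / (2 × 126) = 16999.947.

D ≈ 17,000 vials per year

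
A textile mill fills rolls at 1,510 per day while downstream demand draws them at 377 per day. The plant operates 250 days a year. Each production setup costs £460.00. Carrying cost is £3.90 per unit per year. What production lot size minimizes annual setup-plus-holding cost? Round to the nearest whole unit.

Q* ≈ 5,443 rolls

Annual demand D = 377 × 250 = 94,250.
Production build-up factor (1 − d/p) = 1 − 377/1,510 = 0.7503.
Q* = √(2DS / (H(1 − d/p))) = √(2 × 94,250 × 460 / (3.9 × 0.7503)).
= √(86,710,000 / 2.9263) ≈ 5443.470.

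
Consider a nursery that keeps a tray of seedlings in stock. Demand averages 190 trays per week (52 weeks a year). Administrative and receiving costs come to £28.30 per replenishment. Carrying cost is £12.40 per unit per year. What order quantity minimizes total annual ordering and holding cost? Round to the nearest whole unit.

Annual demand D = 190 × 52 = 9,880.
EOQ = √(2DS / H) = √(2 × 9,880 × 28.3 / 12.4).
= √(559,208 / 12.4) = √45,097.4194 ≈ 212.362.

Q* ≈ 212 trays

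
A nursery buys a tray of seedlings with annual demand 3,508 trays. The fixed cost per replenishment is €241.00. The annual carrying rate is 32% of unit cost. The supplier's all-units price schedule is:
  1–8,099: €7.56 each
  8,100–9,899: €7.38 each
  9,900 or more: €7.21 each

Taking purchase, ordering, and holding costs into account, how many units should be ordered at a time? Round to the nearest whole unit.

Q* ≈ 836 trays

Holding cost per unit per year at price C is H = 0.32·C.
Candidates are each tier's EOQ (if it falls in that tier) and each price-break quantity.
EOQ at €7.56 = 836.0 (feasible in tier 1): TC = 3,508×€7.56 + (3,508/836.0)×241 + (836.0/2)×0.32×€7.56 = €28,542.98.
EOQ at €7.38 = 846.2 < 8100, so use break Q=8100: TC = 3,508×€7.38 + (3,508/8100.0)×241 + (8100.0/2)×0.32×€7.38 = €35,557.89.
EOQ at €7.21 = 856.1 < 9900, so use break Q=9900: TC = 3,508×€7.21 + (3,508/9900.0)×241 + (9900.0/2)×0.32×€7.21 = €36,798.72.
Lowest total cost is €28,542.98 at Q = 836.0.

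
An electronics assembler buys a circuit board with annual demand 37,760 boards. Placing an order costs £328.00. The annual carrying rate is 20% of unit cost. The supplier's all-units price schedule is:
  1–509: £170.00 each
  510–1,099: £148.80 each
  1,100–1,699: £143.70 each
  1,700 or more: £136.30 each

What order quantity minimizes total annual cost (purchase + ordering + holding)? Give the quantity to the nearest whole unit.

Holding cost per unit per year at price C is H = 0.20·C.
For each price level, check whether its EOQ is feasible; otherwise the best quantity at that price is the breakpoint.
Tier 1 (£170.00): EOQ = 853.5 exceeds tier's upper bound 509, so this tier is dominated.
EOQ at £148.80 = 912.3 (feasible in tier 2): TC = 37,760×£148.80 + (37,760/912.3)×328 + (912.3/2)×0.20×£148.80 = £5,645,838.91.
EOQ at £143.70 = 928.4 < 1100, so use break Q=1100: TC = 37,760×£143.70 + (37,760/1100.0)×328 + (1100.0/2)×0.20×£143.70 = £5,453,178.35.
EOQ at £136.30 = 953.2 < 1700, so use break Q=1700: TC = 37,760×£136.30 + (37,760/1700.0)×328 + (1700.0/2)×0.20×£136.30 = £5,177,144.46.
Lowest total cost is £5,177,144.46 at Q = 1700.0.

Q* ≈ 1,700 boards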